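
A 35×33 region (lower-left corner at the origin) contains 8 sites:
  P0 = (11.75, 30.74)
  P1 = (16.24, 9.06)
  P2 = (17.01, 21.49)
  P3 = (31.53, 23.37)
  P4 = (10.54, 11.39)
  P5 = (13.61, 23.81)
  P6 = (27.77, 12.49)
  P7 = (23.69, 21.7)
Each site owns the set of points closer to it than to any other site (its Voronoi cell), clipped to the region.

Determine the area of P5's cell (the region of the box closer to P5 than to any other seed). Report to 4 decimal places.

Area of P5's cell: 112.6287

1. box [0,35]×[0,33]: [(0, 0) (35, 0) (35, 33) (0, 33)]
2. ⊥bis P5·P0 via (12.68,27.275): [(0, 23.8717) (0, 0) (35, 0) (35, 33) (34.0102, 33)]  |A|=999.7723
3. ⊥bis P5·P1 via (14.925,16.435): [(0, 23.8717) (0, 13.7738) (35, 20.0145) (35, 33) (34.0102, 33)]  |A|=408.4776
4. ⊥bis P5·P2 via (15.31,22.65): [(19.7631, 29.1761) (0, 23.8717) (0, 13.7738) (10.5351, 15.6523)]  |A|=162.3531
5. ⊥bis P5·P3 via (22.57,23.59): [(19.7631, 29.1761) (0, 23.8717) (0, 13.7738) (10.5351, 15.6523)]  |A|=162.3531
6. ⊥bis P5·P4 via (12.075,17.6): [(11.8946, 17.6446) (19.7631, 29.1761) (0, 23.8717) (0, 20.5847)]  |A|=112.6287
7. ⊥bis P5·P6 via (20.69,18.15): [(11.8946, 17.6446) (19.7631, 29.1761) (0, 23.8717) (0, 20.5847)]  |A|=112.6287
8. ⊥bis P5·P7 via (18.65,22.755): [(11.8946, 17.6446) (19.7631, 29.1761) (0, 23.8717) (0, 20.5847)]  |A|=112.6287
9. canonical 4-gon: [(11.8946, 17.6446) (19.7631, 29.1761) (0, 23.8717) (0, 20.5847)]
10. shoelace: 112.6287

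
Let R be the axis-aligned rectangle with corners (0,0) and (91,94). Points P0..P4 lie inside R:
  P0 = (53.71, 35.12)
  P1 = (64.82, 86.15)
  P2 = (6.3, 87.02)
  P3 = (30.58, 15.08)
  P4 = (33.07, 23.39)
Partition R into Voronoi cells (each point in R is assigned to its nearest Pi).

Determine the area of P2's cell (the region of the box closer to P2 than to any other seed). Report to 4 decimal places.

1. box [0,91]×[0,94]: [(0, 0) (91, 0) (91, 94) (0, 94)]
2. ⊥bis P2·P0 via (30.005,61.07): [(0, 33.6608) (66.0537, 94) (0, 94)]  |A|=1992.8122
3. ⊥bis P2·P1 via (35.56,86.585): [(0, 33.6608) (35.2519, 65.863) (35.6702, 94) (0, 94)]  |A|=1565.3631
4. ⊥bis P2·P3 via (18.44,51.05): [(0, 44.8264) (19.3853, 51.369) (35.2519, 65.863) (35.6702, 94) (0, 94)]  |A|=1457.1386
5. ⊥bis P2·P4 via (19.685,55.205): [(0, 46.9233) (26.9139, 58.2463) (35.2519, 65.863) (35.6702, 94) (0, 94)]  |A|=1386.8914
6. canonical 5-gon: [(0, 46.9233) (26.9139, 58.2463) (35.2519, 65.863) (35.6702, 94) (0, 94)]
7. shoelace: 1386.8914

Area of P2's cell: 1386.8914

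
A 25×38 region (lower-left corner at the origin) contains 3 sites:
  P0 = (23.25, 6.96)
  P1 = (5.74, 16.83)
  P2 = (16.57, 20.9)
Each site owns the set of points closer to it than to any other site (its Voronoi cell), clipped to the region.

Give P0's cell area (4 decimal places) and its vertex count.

Area of P0's cell: 185.2733 (4 vertices)

1. box [0,25]×[0,38]: [(0, 0) (25, 0) (25, 38) (0, 38)]
2. ⊥bis P0·P1 via (14.495,11.895): [(7.7901, 0) (25, 0) (25, 30.5315)]  |A|=262.723
3. ⊥bis P0·P2 via (19.91,13.93): [(14.0626, 11.128) (7.7901, 0) (25, 0) (25, 16.3691)]  |A|=185.2733
4. canonical 4-gon: [(14.0626, 11.128) (7.7901, 0) (25, 0) (25, 16.3691)]
5. shoelace: 185.2733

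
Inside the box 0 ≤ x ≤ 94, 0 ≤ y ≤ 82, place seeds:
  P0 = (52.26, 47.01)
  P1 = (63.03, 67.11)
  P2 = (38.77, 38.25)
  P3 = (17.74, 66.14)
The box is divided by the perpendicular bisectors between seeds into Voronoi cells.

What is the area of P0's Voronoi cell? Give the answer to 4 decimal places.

Area of P0's cell: 1993.1235

1. box [0,94]×[0,82]: [(0, 0) (94, 0) (94, 82) (0, 82)]
2. ⊥bis P0·P1 via (57.645,57.06): [(0, 0) (94, 0) (94, 37.5802) (11.0996, 82) (0, 82)]  |A|=5866.7916
3. ⊥bis P0·P2 via (45.515,42.63): [(73.1976, 0) (94, 0) (94, 37.5802) (24.6716, 74.7278)]  |A|=2079.9452
4. ⊥bis P0·P3 via (35,56.575): [(35.672, 57.7877) (73.1976, 0) (94, 0) (94, 37.5802) (40.3919, 66.3046)]  |A|=1993.1235
5. canonical 5-gon: [(35.672, 57.7877) (73.1976, 0) (94, 0) (94, 37.5802) (40.3919, 66.3046)]
6. shoelace: 1993.1235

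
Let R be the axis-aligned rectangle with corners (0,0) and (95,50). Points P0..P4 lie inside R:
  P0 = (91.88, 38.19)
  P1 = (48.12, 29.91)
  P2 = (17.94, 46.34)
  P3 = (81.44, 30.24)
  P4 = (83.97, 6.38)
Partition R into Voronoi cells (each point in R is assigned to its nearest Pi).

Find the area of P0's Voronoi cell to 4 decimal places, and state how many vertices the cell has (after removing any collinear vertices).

1. box [0,95]×[0,50]: [(0, 0) (95, 0) (95, 50) (0, 50)]
2. ⊥bis P0·P1 via (70,34.05): [(76.4427, 0) (95, 0) (95, 50) (66.982, 50)]  |A|=1164.3807
3. ⊥bis P0·P2 via (54.91,42.265): [(76.4427, 0) (95, 0) (95, 50) (66.982, 50)]  |A|=1164.3807
4. ⊥bis P0·P3 via (86.66,34.215): [(95, 23.2628) (95, 50) (74.6398, 50)]  |A|=272.1867
5. ⊥bis P0·P4 via (87.925,22.285): [(95, 23.2628) (95, 50) (74.6398, 50)]  |A|=272.1867
6. canonical 3-gon: [(95, 23.2628) (95, 50) (74.6398, 50)]
7. shoelace: 272.1867

Area of P0's cell: 272.1867 (3 vertices)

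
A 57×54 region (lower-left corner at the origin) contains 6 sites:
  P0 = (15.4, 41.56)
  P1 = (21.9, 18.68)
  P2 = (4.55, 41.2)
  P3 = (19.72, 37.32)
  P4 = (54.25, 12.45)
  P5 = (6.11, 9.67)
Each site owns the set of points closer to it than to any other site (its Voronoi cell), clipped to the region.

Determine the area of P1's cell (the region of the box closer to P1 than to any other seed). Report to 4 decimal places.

Area of P1's cell: 673.1712

1. box [0,57]×[0,54]: [(0, 0) (57, 0) (57, 54) (0, 54)]
2. ⊥bis P1·P0 via (18.65,30.12): [(0, 24.8217) (0, 0) (57, 0) (57, 41.0149)]  |A|=1876.3428
3. ⊥bis P1·P2 via (13.225,29.94): [(10.4261, 27.7837) (0, 19.7511) (0, 0) (57, 0) (57, 41.0149)]  |A|=1849.9095
4. ⊥bis P1·P3 via (20.81,28): [(8.8988, 26.6069) (0, 19.7511) (0, 0) (57, 0) (57, 32.2325)]  |A|=1621.3903
5. ⊥bis P1·P4 via (38.075,15.565): [(40.9227, 30.3522) (8.8988, 26.6069) (0, 19.7511) (0, 0) (35.0775, 0)]  |A|=1029.5862
6. ⊥bis P1·P5 via (14.005,14.175): [(40.9227, 30.3522) (8.8988, 26.6069) (7.5181, 25.5433) (22.0935, 0) (35.0775, 0)]  |A|=673.1712
7. canonical 5-gon: [(40.9227, 30.3522) (8.8988, 26.6069) (7.5181, 25.5433) (22.0935, 0) (35.0775, 0)]
8. shoelace: 673.1712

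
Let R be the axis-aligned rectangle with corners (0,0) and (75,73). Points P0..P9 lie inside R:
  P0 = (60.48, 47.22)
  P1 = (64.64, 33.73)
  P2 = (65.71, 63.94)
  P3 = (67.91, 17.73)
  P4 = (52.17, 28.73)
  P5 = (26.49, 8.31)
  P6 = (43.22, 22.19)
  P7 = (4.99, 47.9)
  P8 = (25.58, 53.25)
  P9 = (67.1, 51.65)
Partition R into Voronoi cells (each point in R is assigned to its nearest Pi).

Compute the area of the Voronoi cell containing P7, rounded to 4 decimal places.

1. box [0,75]×[0,73]: [(0, 0) (75, 0) (75, 73) (0, 73)]
2. ⊥bis P7·P0 via (32.735,47.56): [(0, 0) (32.1522, 0) (33.0468, 73) (0, 73)]  |A|=2379.761
3. ⊥bis P7·P1 via (34.815,40.815): [(0, 0) (25.1193, 0) (32.5347, 31.2159) (33.0468, 73) (0, 73)]  |A|=2269.9922
4. ⊥bis P7·P2 via (35.35,55.92): [(0, 0) (25.1193, 0) (32.5347, 31.2159) (32.9488, 65.0097) (30.8381, 73) (0, 73)]  |A|=2261.1682
5. ⊥bis P7·P3 via (36.45,32.815): [(0, 0) (20.7153, 0) (29.4434, 18.2025) (32.5347, 31.2159) (32.9488, 65.0097) (30.8381, 73) (0, 73)]  |A|=2221.0861
6. ⊥bis P7·P4 via (28.58,38.315): [(0, 0) (13.012, 0) (32.7474, 48.5715) (32.9488, 65.0097) (30.8381, 73) (0, 73)]  |A|=1906.103
7. ⊥bis P7·P5 via (15.74,28.105): [(0, 19.5571) (26.8924, 34.1615) (32.7474, 48.5715) (32.9488, 65.0097) (30.8381, 73) (0, 73)]  |A|=1420.8799
8. ⊥bis P7·P6 via (24.105,35.045): [(0, 19.5571) (21.5653, 31.2685) (32.0539, 46.8648) (32.7474, 48.5715) (32.9488, 65.0097) (30.8381, 73) (0, 73)]  |A|=1394.5102
9. ⊥bis P7·P8 via (15.285,50.575): [(0, 19.5571) (20.4578, 30.6671) (9.4582, 73) (0, 73)]  |A|=746.8578
10. ⊥bis P7·P9 via (36.045,49.775): [(0, 19.5571) (20.4578, 30.6671) (9.4582, 73) (0, 73)]  |A|=746.8578
11. canonical 4-gon: [(0, 19.5571) (20.4578, 30.6671) (9.4582, 73) (0, 73)]
12. shoelace: 746.8578

Area of P7's cell: 746.8578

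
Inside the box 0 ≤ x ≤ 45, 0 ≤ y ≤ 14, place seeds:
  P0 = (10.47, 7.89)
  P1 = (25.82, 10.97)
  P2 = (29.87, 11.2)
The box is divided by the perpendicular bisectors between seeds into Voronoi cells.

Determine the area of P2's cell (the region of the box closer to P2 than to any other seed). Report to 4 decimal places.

Area of P2's cell: 236.9222

1. box [0,45]×[0,14]: [(0, 0) (45, 0) (45, 14) (0, 14)]
2. ⊥bis P2·P0 via (20.17,9.545): [(21.7986, 0) (45, 0) (45, 14) (19.4099, 14)]  |A|=341.5409
3. ⊥bis P2·P1 via (27.845,11.085): [(28.4745, 0) (45, 0) (45, 14) (27.6795, 14)]  |A|=236.9222
4. canonical 4-gon: [(28.4745, 0) (45, 0) (45, 14) (27.6795, 14)]
5. shoelace: 236.9222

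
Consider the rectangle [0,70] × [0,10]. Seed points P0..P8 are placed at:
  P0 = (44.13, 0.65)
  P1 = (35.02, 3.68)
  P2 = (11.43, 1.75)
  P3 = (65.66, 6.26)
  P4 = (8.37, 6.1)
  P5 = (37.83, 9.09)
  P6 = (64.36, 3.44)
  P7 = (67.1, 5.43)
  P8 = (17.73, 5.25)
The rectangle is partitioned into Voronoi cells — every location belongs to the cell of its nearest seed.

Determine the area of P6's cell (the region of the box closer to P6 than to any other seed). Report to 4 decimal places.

Area of P6's cell: 93.4700

1. box [0,70]×[0,10]: [(0, 0) (70, 0) (70, 10) (0, 10)]
2. ⊥bis P6·P0 via (54.245,2.045): [(54.527, 0) (70, 0) (70, 10) (53.1479, 10)]  |A|=161.6254
3. ⊥bis P6·P1 via (49.69,3.56): [(54.527, 0) (70, 0) (70, 10) (53.1479, 10)]  |A|=161.6254
4. ⊥bis P6·P2 via (37.895,2.595): [(54.527, 0) (70, 0) (70, 10) (53.1479, 10)]  |A|=161.6254
5. ⊥bis P6·P3 via (65.01,4.85): [(54.527, 0) (70, 0) (70, 2.5496) (53.8385, 10) (53.1479, 10)]  |A|=101.4208
6. ⊥bis P6·P4 via (36.365,4.77): [(54.527, 0) (70, 0) (70, 2.5496) (53.8385, 10) (53.1479, 10)]  |A|=101.4208
7. ⊥bis P6·P5 via (51.095,6.265): [(54.527, 0) (70, 0) (70, 2.5496) (53.8385, 10) (53.1479, 10)]  |A|=101.4208
8. ⊥bis P6·P7 via (65.73,4.435): [(54.527, 0) (68.951, 0) (65.6393, 4.5599) (53.8385, 10) (53.1479, 10)]  |A|=93.47
9. ⊥bis P6·P8 via (41.045,4.345): [(54.527, 0) (68.951, 0) (65.6393, 4.5599) (53.8385, 10) (53.1479, 10)]  |A|=93.47
10. canonical 5-gon: [(54.527, 0) (68.951, 0) (65.6393, 4.5599) (53.8385, 10) (53.1479, 10)]
11. shoelace: 93.47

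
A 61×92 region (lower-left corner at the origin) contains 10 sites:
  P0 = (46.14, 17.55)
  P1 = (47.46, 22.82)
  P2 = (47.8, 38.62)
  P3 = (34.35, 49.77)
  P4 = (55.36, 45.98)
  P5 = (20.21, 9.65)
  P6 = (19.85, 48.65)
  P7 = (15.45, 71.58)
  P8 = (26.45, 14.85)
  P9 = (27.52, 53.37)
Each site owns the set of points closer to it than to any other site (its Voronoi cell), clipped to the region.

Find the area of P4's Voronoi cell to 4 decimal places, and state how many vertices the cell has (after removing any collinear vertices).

Area of P4's cell: 632.7903 (5 vertices)

1. box [0,61]×[0,92]: [(0, 0) (61, 0) (61, 92) (0, 92)]
2. ⊥bis P4·P0 via (50.75,31.765): [(0, 48.2235) (61, 28.4409) (61, 92) (0, 92)]  |A|=3273.7369
3. ⊥bis P4·P1 via (51.41,34.4): [(0, 51.9362) (61, 31.1288) (61, 92) (0, 92)]  |A|=3078.5167
4. ⊥bis P4·P2 via (51.58,42.3): [(61, 32.624) (61, 92) (3.1948, 92)]  |A|=1716.1197
5. ⊥bis P4·P3 via (44.855,47.875): [(45.0578, 48.9994) (61, 32.624) (61, 92) (52.8147, 92)]  |A|=649.2769
6. ⊥bis P4·P5 via (37.785,27.815): [(45.0578, 48.9994) (61, 32.624) (61, 92) (52.8147, 92)]  |A|=649.2769
7. ⊥bis P4·P6 via (37.605,47.315): [(45.0578, 48.9994) (61, 32.624) (61, 92) (52.8147, 92)]  |A|=649.2769
8. ⊥bis P4·P7 via (35.405,58.78): [(51.2892, 83.5432) (45.0578, 48.9994) (61, 32.624) (61, 92) (56.7137, 92)]  |A|=632.7903
9. ⊥bis P4·P8 via (40.905,30.415): [(51.2892, 83.5432) (45.0578, 48.9994) (61, 32.624) (61, 92) (56.7137, 92)]  |A|=632.7903
10. ⊥bis P4·P9 via (41.44,49.675): [(51.2892, 83.5432) (45.0578, 48.9994) (61, 32.624) (61, 92) (56.7137, 92)]  |A|=632.7903
11. canonical 5-gon: [(51.2892, 83.5432) (45.0578, 48.9994) (61, 32.624) (61, 92) (56.7137, 92)]
12. shoelace: 632.7903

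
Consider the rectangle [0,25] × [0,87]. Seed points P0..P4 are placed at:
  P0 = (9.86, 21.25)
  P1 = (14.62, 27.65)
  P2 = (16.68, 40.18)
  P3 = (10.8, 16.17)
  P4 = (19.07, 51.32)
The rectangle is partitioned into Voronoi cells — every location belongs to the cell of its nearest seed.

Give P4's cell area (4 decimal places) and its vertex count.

Area of P4's cell: 1002.4209 (4 vertices)

1. box [0,25]×[0,87]: [(0, 0) (25, 0) (25, 87) (0, 87)]
2. ⊥bis P4·P0 via (14.465,36.285): [(0, 40.7154) (25, 33.0583) (25, 87) (0, 87)]  |A|=1252.8287
3. ⊥bis P4·P1 via (16.845,39.485): [(0, 42.6519) (25, 37.9518) (25, 87) (0, 87)]  |A|=1167.4533
4. ⊥bis P4·P2 via (17.875,45.75): [(0, 49.5849) (25, 44.2214) (25, 87) (0, 87)]  |A|=1002.4209
5. ⊥bis P4·P3 via (14.935,33.745): [(0, 49.5849) (25, 44.2214) (25, 87) (0, 87)]  |A|=1002.4209
6. canonical 4-gon: [(0, 49.5849) (25, 44.2214) (25, 87) (0, 87)]
7. shoelace: 1002.4209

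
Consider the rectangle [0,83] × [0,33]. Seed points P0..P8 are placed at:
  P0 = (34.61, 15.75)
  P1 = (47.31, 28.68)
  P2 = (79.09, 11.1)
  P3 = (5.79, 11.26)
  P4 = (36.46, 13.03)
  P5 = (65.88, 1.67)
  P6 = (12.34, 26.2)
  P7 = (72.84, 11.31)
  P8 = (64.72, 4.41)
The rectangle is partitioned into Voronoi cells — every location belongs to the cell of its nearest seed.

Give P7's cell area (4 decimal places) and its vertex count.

1. box [0,83]×[0,33]: [(0, 0) (83, 0) (83, 33) (0, 33)]
2. ⊥bis P7·P0 via (53.725,13.53): [(52.1536, 0) (83, 0) (83, 33) (55.9862, 33)]  |A|=954.6922
3. ⊥bis P7·P1 via (60.075,19.995): [(53.3233, 10.0716) (52.1536, 0) (83, 0) (83, 33) (68.9233, 33)]  |A|=806.379
4. ⊥bis P7·P2 via (75.965,11.205): [(53.3233, 10.0716) (52.1536, 0) (75.5885, 0) (76.6973, 33) (68.9233, 33)]  |A|=580.0951
5. ⊥bis P7·P3 via (39.315,11.285): [(53.3233, 10.0716) (52.1536, 0) (75.5885, 0) (76.6973, 33) (68.9233, 33)]  |A|=580.0951
6. ⊥bis P7·P4 via (54.65,12.17): [(54.6425, 12.0104) (54.0746, 0) (75.5885, 0) (76.6973, 33) (68.9233, 33)]  |A|=563.0504
7. ⊥bis P7·P5 via (69.36,6.49): [(56.9719, 15.4341) (75.6539, 1.9459) (76.6973, 33) (68.9233, 33)]  |A|=365.3926
8. ⊥bis P7·P6 via (42.59,18.755): [(56.9719, 15.4341) (75.6539, 1.9459) (76.6973, 33) (68.9233, 33)]  |A|=365.3926
9. ⊥bis P7·P8 via (68.78,7.86): [(59.3605, 18.9449) (70.8715, 5.3987) (75.6539, 1.9459) (76.6973, 33) (68.9233, 33)]  |A|=329.0076
10. canonical 5-gon: [(59.3605, 18.9449) (70.8715, 5.3987) (75.6539, 1.9459) (76.6973, 33) (68.9233, 33)]
11. shoelace: 329.0076

Area of P7's cell: 329.0076 (5 vertices)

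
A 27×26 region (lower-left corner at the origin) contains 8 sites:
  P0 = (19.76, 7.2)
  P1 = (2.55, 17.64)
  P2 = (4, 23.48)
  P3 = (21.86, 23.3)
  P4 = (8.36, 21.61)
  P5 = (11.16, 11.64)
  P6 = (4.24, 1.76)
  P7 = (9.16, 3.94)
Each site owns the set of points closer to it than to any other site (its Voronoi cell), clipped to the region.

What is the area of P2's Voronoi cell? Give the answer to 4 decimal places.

Area of P2's cell: 34.4758

1. box [0,27]×[0,26]: [(0, 0) (27, 0) (27, 26) (0, 26)]
2. ⊥bis P2·P0 via (11.88,15.34): [(0, 3.8395) (22.8917, 26) (0, 26)]  |A|=253.6465
3. ⊥bis P2·P1 via (3.275,20.56): [(0, 21.3731) (14.415, 17.7941) (22.8917, 26) (0, 26)]  |A|=127.2722
4. ⊥bis P2·P3 via (12.93,23.39): [(0, 21.3731) (12.8774, 18.1758) (12.9563, 26) (0, 26)]  |A|=80.4772
5. ⊥bis P2·P4 via (6.18,22.545): [(0, 21.3731) (5.131, 20.0992) (7.6618, 26) (0, 26)]  |A|=34.4758
6. ⊥bis P2·P5 via (7.58,17.56): [(0, 21.3731) (5.131, 20.0992) (7.6618, 26) (0, 26)]  |A|=34.4758
7. ⊥bis P2·P6 via (4.12,12.62): [(0, 21.3731) (5.131, 20.0992) (7.6618, 26) (0, 26)]  |A|=34.4758
8. ⊥bis P2·P7 via (6.58,13.71): [(0, 21.3731) (5.131, 20.0992) (7.6618, 26) (0, 26)]  |A|=34.4758
9. canonical 4-gon: [(0, 21.3731) (5.131, 20.0992) (7.6618, 26) (0, 26)]
10. shoelace: 34.4758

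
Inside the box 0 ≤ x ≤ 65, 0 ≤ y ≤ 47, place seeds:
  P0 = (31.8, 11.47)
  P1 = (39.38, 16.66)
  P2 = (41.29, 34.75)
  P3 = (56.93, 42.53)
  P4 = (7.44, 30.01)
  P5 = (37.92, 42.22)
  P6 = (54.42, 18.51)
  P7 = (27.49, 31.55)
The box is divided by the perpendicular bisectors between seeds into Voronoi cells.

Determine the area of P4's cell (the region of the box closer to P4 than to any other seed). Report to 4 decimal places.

Area of P4's cell: 694.4853

1. box [0,65]×[0,47]: [(0, 0) (65, 0) (65, 47) (0, 47)]
2. ⊥bis P4·P0 via (19.62,20.74): [(0, 0) (3.8351, 0) (39.6061, 47) (0, 47)]  |A|=1020.8678
3. ⊥bis P4·P1 via (23.41,23.335): [(0, 0) (3.8351, 0) (25.621, 28.6248) (33.3013, 47) (0, 47)]  |A|=962.942
4. ⊥bis P4·P2 via (24.365,32.38): [(0, 0) (3.8351, 0) (25.0043, 27.8145) (22.3178, 47) (0, 47)]  |A|=855.0257
5. ⊥bis P4·P3 via (32.185,36.27): [(0, 0) (3.8351, 0) (25.0043, 27.8145) (22.3178, 47) (0, 47)]  |A|=855.0257
6. ⊥bis P4·P5 via (22.68,36.115): [(0, 0) (3.8351, 0) (25.0043, 27.8145) (24.4665, 31.6554) (18.3196, 47) (0, 47)]  |A|=824.3504
7. ⊥bis P4·P6 via (30.93,24.26): [(0, 0) (3.8351, 0) (25.0043, 27.8145) (24.4665, 31.6554) (18.3196, 47) (0, 47)]  |A|=824.3504
8. ⊥bis P4·P7 via (17.465,30.78): [(0, 0) (3.8351, 0) (18.363, 19.0884) (16.2192, 47) (0, 47)]  |A|=694.4853
9. canonical 5-gon: [(0, 0) (3.8351, 0) (18.363, 19.0884) (16.2192, 47) (0, 47)]
10. shoelace: 694.4853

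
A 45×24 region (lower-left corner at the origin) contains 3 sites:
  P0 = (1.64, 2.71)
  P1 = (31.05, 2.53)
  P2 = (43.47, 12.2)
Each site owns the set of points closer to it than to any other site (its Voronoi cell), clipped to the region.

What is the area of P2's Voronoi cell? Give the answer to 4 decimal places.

1. box [0,45]×[0,24]: [(0, 0) (45, 0) (45, 24) (0, 24)]
2. ⊥bis P2·P0 via (22.555,7.455): [(24.2463, 0) (45, 0) (45, 24) (18.8014, 24)]  |A|=563.4271
3. ⊥bis P2·P1 via (37.26,7.365): [(42.9943, 0) (45, 0) (45, 24) (24.3083, 24)]  |A|=272.3696
4. canonical 4-gon: [(42.9943, 0) (45, 0) (45, 24) (24.3083, 24)]
5. shoelace: 272.3696

Area of P2's cell: 272.3696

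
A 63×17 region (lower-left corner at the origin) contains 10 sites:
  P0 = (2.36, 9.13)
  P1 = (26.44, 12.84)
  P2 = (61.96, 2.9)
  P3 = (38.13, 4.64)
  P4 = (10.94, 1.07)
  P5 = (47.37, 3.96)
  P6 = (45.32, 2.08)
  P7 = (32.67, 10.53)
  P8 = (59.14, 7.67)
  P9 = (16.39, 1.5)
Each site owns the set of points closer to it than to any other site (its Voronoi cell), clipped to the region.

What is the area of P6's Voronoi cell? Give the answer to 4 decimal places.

Area of P6's cell: 28.9514

1. box [0,63]×[0,17]: [(0, 0) (63, 0) (63, 17) (0, 17)]
2. ⊥bis P6·P0 via (23.84,5.605): [(22.9202, 0) (63, 0) (63, 17) (25.71, 17)]  |A|=657.6435
3. ⊥bis P6·P1 via (35.88,7.46): [(31.6284, 0) (63, 0) (63, 17) (41.317, 17)]  |A|=450.9639
4. ⊥bis P6·P2 via (53.64,2.49): [(31.6284, 0) (53.7627, 0) (52.925, 17) (41.317, 17)]  |A|=286.8091
5. ⊥bis P6·P3 via (41.725,3.36): [(40.5287, 0) (53.7627, 0) (52.925, 17) (46.5815, 17)]  |A|=166.4085
6. ⊥bis P6·P4 via (28.13,1.575): [(40.5287, 0) (53.7627, 0) (52.925, 17) (46.5815, 17)]  |A|=166.4085
7. ⊥bis P6·P5 via (46.345,3.02): [(42.9299, 6.744) (40.5287, 0) (49.1146, 0)]  |A|=28.9514
8. ⊥bis P6·P7 via (38.995,6.305): [(42.9299, 6.744) (40.5287, 0) (49.1146, 0)]  |A|=28.9514
9. ⊥bis P6·P8 via (52.23,4.875): [(42.9299, 6.744) (40.5287, 0) (49.1146, 0)]  |A|=28.9514
10. ⊥bis P6·P9 via (30.855,1.79): [(42.9299, 6.744) (40.5287, 0) (49.1146, 0)]  |A|=28.9514
11. canonical 3-gon: [(42.9299, 6.744) (40.5287, 0) (49.1146, 0)]
12. shoelace: 28.9514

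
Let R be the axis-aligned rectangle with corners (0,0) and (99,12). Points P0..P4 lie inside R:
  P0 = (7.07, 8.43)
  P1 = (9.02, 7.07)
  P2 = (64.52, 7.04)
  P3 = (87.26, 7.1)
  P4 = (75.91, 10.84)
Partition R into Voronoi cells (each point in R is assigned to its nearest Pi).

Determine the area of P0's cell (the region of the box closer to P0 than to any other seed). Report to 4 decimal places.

Area of P0's cell: 81.8938

1. box [0,99]×[0,12]: [(0, 0) (99, 0) (99, 12) (0, 12)]
2. ⊥bis P0·P1 via (8.045,7.75): [(0, 0) (2.6399, 0) (11.0091, 12) (0, 12)]  |A|=81.8938
3. ⊥bis P0·P2 via (35.795,7.735): [(0, 0) (2.6399, 0) (11.0091, 12) (0, 12)]  |A|=81.8938
4. ⊥bis P0·P3 via (47.165,7.765): [(0, 0) (2.6399, 0) (11.0091, 12) (0, 12)]  |A|=81.8938
5. ⊥bis P0·P4 via (41.49,9.635): [(0, 0) (2.6399, 0) (11.0091, 12) (0, 12)]  |A|=81.8938
6. canonical 4-gon: [(0, 0) (2.6399, 0) (11.0091, 12) (0, 12)]
7. shoelace: 81.8938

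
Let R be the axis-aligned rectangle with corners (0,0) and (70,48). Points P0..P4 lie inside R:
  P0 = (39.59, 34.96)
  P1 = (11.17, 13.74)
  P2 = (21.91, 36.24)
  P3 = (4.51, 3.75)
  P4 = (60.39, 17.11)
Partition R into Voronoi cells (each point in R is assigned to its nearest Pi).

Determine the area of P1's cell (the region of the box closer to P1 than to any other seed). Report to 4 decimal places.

Area of P1's cell: 715.0616

1. box [0,70]×[0,48]: [(0, 0) (70, 0) (70, 48) (0, 48)]
2. ⊥bis P1·P0 via (25.38,24.35): [(0, 0) (43.5611, 0) (7.7216, 48) (0, 48)]  |A|=1230.7838
3. ⊥bis P1·P2 via (16.54,24.99): [(0, 32.8851) (0, 0) (43.5611, 0) (29.5328, 18.7881)]  |A|=894.81
4. ⊥bis P1·P3 via (7.84,8.745): [(0, 32.8851) (0, 13.9717) (20.9575, 0) (43.5611, 0) (29.5328, 18.7881)]  |A|=748.4044
5. ⊥bis P1·P4 via (35.78,15.425): [(0, 32.8851) (0, 13.9717) (20.9575, 0) (36.8361, 0) (36.1572, 9.9161) (29.5328, 18.7881)]  |A|=715.0616
6. canonical 6-gon: [(0, 32.8851) (0, 13.9717) (20.9575, 0) (36.8361, 0) (36.1572, 9.9161) (29.5328, 18.7881)]
7. shoelace: 715.0616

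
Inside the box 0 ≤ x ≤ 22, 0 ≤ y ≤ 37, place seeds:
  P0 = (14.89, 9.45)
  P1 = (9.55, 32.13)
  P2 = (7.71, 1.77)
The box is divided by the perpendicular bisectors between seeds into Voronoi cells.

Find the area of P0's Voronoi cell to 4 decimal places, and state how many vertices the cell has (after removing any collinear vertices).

Area of P0's cell: 311.1472 (5 vertices)

1. box [0,22]×[0,37]: [(0, 0) (22, 0) (22, 37) (0, 37)]
2. ⊥bis P0·P1 via (12.22,20.79): [(0, 17.9128) (0, 0) (22, 0) (22, 23.0927)]  |A|=451.0605
3. ⊥bis P0·P2 via (11.3,5.61): [(0, 17.9128) (0, 16.1743) (17.3007, 0) (22, 0) (22, 23.0927)]  |A|=311.1472
4. canonical 5-gon: [(0, 17.9128) (0, 16.1743) (17.3007, 0) (22, 0) (22, 23.0927)]
5. shoelace: 311.1472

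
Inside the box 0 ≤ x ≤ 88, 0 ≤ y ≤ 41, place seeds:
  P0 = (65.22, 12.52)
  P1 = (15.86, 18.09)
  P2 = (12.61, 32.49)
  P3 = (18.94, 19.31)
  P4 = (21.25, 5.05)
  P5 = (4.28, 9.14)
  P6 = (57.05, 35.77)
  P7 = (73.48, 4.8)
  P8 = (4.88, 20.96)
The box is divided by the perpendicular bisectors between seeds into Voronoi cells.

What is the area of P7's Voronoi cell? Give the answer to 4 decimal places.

Area of P7's cell: 382.6314

1. box [0,88]×[0,41]: [(0, 0) (88, 0) (88, 41) (0, 41)]
2. ⊥bis P7·P0 via (69.35,8.66): [(61.2562, 0) (88, 0) (88, 28.6145)]  |A|=382.6314
3. ⊥bis P7·P1 via (44.67,11.445): [(61.2562, 0) (88, 0) (88, 28.6145)]  |A|=382.6314
4. ⊥bis P7·P2 via (43.045,18.645): [(61.2562, 0) (88, 0) (88, 28.6145)]  |A|=382.6314
5. ⊥bis P7·P3 via (46.21,12.055): [(61.2562, 0) (88, 0) (88, 28.6145)]  |A|=382.6314
6. ⊥bis P7·P4 via (47.365,4.925): [(61.2562, 0) (88, 0) (88, 28.6145)]  |A|=382.6314
7. ⊥bis P7·P5 via (38.88,6.97): [(61.2562, 0) (88, 0) (88, 28.6145)]  |A|=382.6314
8. ⊥bis P7·P6 via (65.265,20.285): [(61.2562, 0) (88, 0) (88, 28.6145)]  |A|=382.6314
9. ⊥bis P7·P8 via (39.18,12.88): [(61.2562, 0) (88, 0) (88, 28.6145)]  |A|=382.6314
10. canonical 3-gon: [(61.2562, 0) (88, 0) (88, 28.6145)]
11. shoelace: 382.6314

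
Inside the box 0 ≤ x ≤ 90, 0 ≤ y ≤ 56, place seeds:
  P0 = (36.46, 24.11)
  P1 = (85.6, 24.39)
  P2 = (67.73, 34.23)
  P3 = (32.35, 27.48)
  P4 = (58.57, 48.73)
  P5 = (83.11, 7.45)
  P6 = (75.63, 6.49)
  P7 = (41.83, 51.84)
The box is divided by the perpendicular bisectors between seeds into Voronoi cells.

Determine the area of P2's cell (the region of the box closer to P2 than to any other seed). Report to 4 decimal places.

1. box [0,90]×[0,56]: [(0, 0) (90, 0) (90, 56) (0, 56)]
2. ⊥bis P2·P0 via (52.095,29.17): [(61.5354, 0) (90, 0) (90, 56) (43.4119, 56)]  |A|=2101.4756
3. ⊥bis P2·P1 via (76.665,29.31): [(61.1616, 1.1549) (90, 53.5271) (90, 56) (43.4119, 56)]  |A|=1313.2198
4. ⊥bis P2·P3 via (50.04,30.855): [(47.8719, 42.219) (61.1616, 1.1549) (90, 53.5271) (90, 56) (45.2427, 56)]  |A|=1300.605
5. ⊥bis P2·P4 via (63.15,41.48): [(50.6638, 33.5922) (61.1616, 1.1549) (90, 53.5271) (90, 56) (86.1347, 56)]  |A|=834.5577
6. ⊥bis P2·P5 via (75.42,20.84): [(50.6638, 33.5922) (58.0241, 10.8494) (70.4198, 17.9683) (90, 53.5271) (90, 56) (86.1347, 56)]  |A|=763.3056
7. ⊥bis P2·P6 via (71.68,20.36): [(50.6638, 33.5922) (56.3583, 15.9966) (71.7473, 20.3792) (90, 53.5271) (90, 56) (86.1347, 56)]  |A|=709.8338
8. ⊥bis P2·P7 via (54.78,43.035): [(50.6638, 33.5922) (56.3583, 15.9966) (71.7473, 20.3792) (90, 53.5271) (90, 56) (86.1347, 56)]  |A|=709.8338
9. canonical 6-gon: [(50.6638, 33.5922) (56.3583, 15.9966) (71.7473, 20.3792) (90, 53.5271) (90, 56) (86.1347, 56)]
10. shoelace: 709.8338

Area of P2's cell: 709.8338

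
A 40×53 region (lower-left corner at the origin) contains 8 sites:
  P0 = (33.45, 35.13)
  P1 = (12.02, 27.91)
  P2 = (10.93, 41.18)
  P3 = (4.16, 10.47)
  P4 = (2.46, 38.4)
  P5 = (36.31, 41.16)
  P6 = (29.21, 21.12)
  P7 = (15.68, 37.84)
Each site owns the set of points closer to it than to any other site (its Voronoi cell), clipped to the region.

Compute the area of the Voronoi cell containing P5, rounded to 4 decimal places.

Area of P5's cell: 209.4924

1. box [0,40]×[0,53]: [(0, 0) (40, 0) (40, 53) (0, 53)]
2. ⊥bis P5·P0 via (34.88,38.145): [(40, 35.7166) (40, 53) (3.5598, 53)]  |A|=314.9048
3. ⊥bis P5·P1 via (24.165,34.535): [(17.7687, 46.2608) (40, 35.7166) (40, 53) (14.0925, 53)]  |A|=279.4141
4. ⊥bis P5·P2 via (23.62,41.17): [(23.6218, 43.4847) (40, 35.7166) (40, 53) (23.6293, 53)]  |A|=219.4212
5. ⊥bis P5·P3 via (20.235,25.815): [(23.6218, 43.4847) (40, 35.7166) (40, 53) (23.6293, 53)]  |A|=219.4212
6. ⊥bis P5·P4 via (19.385,39.78): [(23.6218, 43.4847) (40, 35.7166) (40, 53) (23.6293, 53)]  |A|=219.4212
7. ⊥bis P5·P6 via (32.76,31.14): [(23.6218, 43.4847) (40, 35.7166) (40, 53) (23.6293, 53)]  |A|=219.4212
8. ⊥bis P5·P7 via (25.995,39.5): [(25.4969, 42.5954) (40, 35.7166) (40, 53) (23.8224, 53)]  |A|=209.4924
9. canonical 4-gon: [(25.4969, 42.5954) (40, 35.7166) (40, 53) (23.8224, 53)]
10. shoelace: 209.4924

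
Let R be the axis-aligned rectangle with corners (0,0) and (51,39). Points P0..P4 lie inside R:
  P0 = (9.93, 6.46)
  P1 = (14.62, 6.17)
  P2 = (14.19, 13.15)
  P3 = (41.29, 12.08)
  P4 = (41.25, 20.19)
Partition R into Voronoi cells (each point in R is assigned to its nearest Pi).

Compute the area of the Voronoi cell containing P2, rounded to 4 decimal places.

1. box [0,51]×[0,39]: [(0, 0) (51, 0) (51, 39) (0, 39)]
2. ⊥bis P2·P0 via (12.06,9.805): [(0, 17.4845) (27.458, 0) (51, 0) (51, 39) (0, 39)]  |A|=1748.9559
3. ⊥bis P2·P1 via (14.405,9.66): [(0, 17.4845) (12.4745, 9.5411) (51, 11.9144) (51, 39) (0, 39)]  |A|=1407.1433
4. ⊥bis P2·P3 via (27.74,12.615): [(0, 17.4845) (12.4745, 9.5411) (27.6556, 10.4763) (28.7818, 39) (0, 39)]  |A|=774.1213
5. ⊥bis P2·P4 via (27.72,16.67): [(0, 17.4845) (12.4745, 9.5411) (27.6556, 10.4763) (27.8764, 16.0689) (21.9106, 39) (0, 39)]  |A|=695.3393
6. canonical 6-gon: [(0, 17.4845) (12.4745, 9.5411) (27.6556, 10.4763) (27.8764, 16.0689) (21.9106, 39) (0, 39)]
7. shoelace: 695.3393

Area of P2's cell: 695.3393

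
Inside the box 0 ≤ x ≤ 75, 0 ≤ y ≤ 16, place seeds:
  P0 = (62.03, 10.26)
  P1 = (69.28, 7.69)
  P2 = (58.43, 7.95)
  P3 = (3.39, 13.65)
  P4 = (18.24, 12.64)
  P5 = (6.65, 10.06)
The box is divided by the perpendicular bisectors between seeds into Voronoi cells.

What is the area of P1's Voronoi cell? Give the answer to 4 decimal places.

1. box [0,75]×[0,16]: [(0, 0) (75, 0) (75, 16) (0, 16)]
2. ⊥bis P1·P0 via (65.655,8.975): [(62.4735, 0) (75, 0) (75, 16) (68.1452, 16)]  |A|=155.0499
3. ⊥bis P1·P2 via (63.855,7.82): [(63.7542, 3.6128) (63.6676, 0) (75, 0) (75, 16) (68.1452, 16)]  |A|=152.8929
4. ⊥bis P1·P3 via (36.335,10.67): [(63.7542, 3.6128) (63.6676, 0) (75, 0) (75, 16) (68.1452, 16)]  |A|=152.8929
5. ⊥bis P1·P4 via (43.76,10.165): [(63.7542, 3.6128) (63.6676, 0) (75, 0) (75, 16) (68.1452, 16)]  |A|=152.8929
6. ⊥bis P1·P5 via (37.965,8.875): [(63.7542, 3.6128) (63.6676, 0) (75, 0) (75, 16) (68.1452, 16)]  |A|=152.8929
7. canonical 5-gon: [(63.7542, 3.6128) (63.6676, 0) (75, 0) (75, 16) (68.1452, 16)]
8. shoelace: 152.8929

Area of P1's cell: 152.8929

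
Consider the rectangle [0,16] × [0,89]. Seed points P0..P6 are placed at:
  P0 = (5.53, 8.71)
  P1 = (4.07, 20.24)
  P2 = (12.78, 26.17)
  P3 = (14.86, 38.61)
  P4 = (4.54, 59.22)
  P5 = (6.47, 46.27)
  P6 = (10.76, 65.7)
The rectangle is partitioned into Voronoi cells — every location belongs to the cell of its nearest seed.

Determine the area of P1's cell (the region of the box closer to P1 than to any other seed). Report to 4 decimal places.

Area of P1's cell: 146.5163

1. box [0,16]×[0,89]: [(0, 0) (16, 0) (16, 89) (0, 89)]
2. ⊥bis P1·P0 via (4.8,14.475): [(0, 13.8672) (16, 15.8932) (16, 89) (0, 89)]  |A|=1185.9167
3. ⊥bis P1·P2 via (8.425,23.205): [(0, 35.5797) (0, 13.8672) (13.6092, 15.5905)]  |A|=147.7444
4. ⊥bis P1·P3 via (9.465,29.425): [(0.6753, 34.5878) (0, 34.9845) (0, 13.8672) (13.6092, 15.5905)]  |A|=147.5434
5. ⊥bis P1·P4 via (4.305,39.73): [(0.6753, 34.5878) (0, 34.9845) (0, 13.8672) (13.6092, 15.5905)]  |A|=147.5434
6. ⊥bis P1·P5 via (5.27,33.255): [(1.3357, 33.6177) (0, 33.7409) (0, 13.8672) (13.6092, 15.5905)]  |A|=146.5163
7. ⊥bis P1·P6 via (7.415,42.97): [(1.3357, 33.6177) (0, 33.7409) (0, 13.8672) (13.6092, 15.5905)]  |A|=146.5163
8. canonical 4-gon: [(1.3357, 33.6177) (0, 33.7409) (0, 13.8672) (13.6092, 15.5905)]
9. shoelace: 146.5163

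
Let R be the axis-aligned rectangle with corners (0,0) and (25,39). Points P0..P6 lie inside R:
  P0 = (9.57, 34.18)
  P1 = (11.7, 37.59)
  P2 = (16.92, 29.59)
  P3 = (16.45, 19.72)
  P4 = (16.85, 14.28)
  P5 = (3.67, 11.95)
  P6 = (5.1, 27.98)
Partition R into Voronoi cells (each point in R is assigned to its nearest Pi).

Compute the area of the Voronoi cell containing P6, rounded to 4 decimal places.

Area of P6's cell: 131.3442

1. box [0,25]×[0,39]: [(0, 0) (25, 0) (25, 39) (0, 39)]
2. ⊥bis P6·P0 via (7.335,31.08): [(0, 36.3683) (0, 0) (25, 0) (25, 18.3441)]  |A|=683.905
3. ⊥bis P6·P1 via (8.4,32.785): [(0, 36.3683) (0, 0) (25, 0) (25, 18.3441)]  |A|=683.905
4. ⊥bis P6·P2 via (11.01,28.785): [(11.0636, 28.3918) (0, 36.3683) (0, 0) (14.9308, 0)]  |A|=413.1377
5. ⊥bis P6·P3 via (10.775,23.85): [(11.5392, 24.9) (11.0636, 28.3918) (0, 36.3683) (0, 9.0442)]  |A|=175.0679
6. ⊥bis P6·P4 via (10.975,21.13): [(5.1759, 16.1563) (11.5392, 24.9) (11.0636, 28.3918) (0, 36.3683) (0, 11.7171)]  |A|=168.1504
7. ⊥bis P6·P5 via (4.385,19.965): [(7.7305, 19.6666) (11.5392, 24.9) (11.0636, 28.3918) (0, 36.3683) (0, 20.3562)]  |A|=131.3442
8. canonical 5-gon: [(7.7305, 19.6666) (11.5392, 24.9) (11.0636, 28.3918) (0, 36.3683) (0, 20.3562)]
9. shoelace: 131.3442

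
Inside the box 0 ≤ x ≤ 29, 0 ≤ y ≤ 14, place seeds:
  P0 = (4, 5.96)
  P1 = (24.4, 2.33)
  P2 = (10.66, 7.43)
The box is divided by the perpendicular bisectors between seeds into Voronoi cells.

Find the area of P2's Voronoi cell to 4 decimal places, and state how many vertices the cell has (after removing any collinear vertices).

1. box [0,29]×[0,14]: [(0, 0) (29, 0) (29, 14) (0, 14)]
2. ⊥bis P2·P0 via (7.33,6.695): [(8.8077, 0) (29, 0) (29, 14) (5.7176, 14)]  |A|=304.3225
3. ⊥bis P2·P1 via (17.53,4.88): [(8.8077, 0) (15.7186, 0) (20.9152, 14) (5.7176, 14)]  |A|=154.7591
4. canonical 4-gon: [(8.8077, 0) (15.7186, 0) (20.9152, 14) (5.7176, 14)]
5. shoelace: 154.7591

Area of P2's cell: 154.7591 (4 vertices)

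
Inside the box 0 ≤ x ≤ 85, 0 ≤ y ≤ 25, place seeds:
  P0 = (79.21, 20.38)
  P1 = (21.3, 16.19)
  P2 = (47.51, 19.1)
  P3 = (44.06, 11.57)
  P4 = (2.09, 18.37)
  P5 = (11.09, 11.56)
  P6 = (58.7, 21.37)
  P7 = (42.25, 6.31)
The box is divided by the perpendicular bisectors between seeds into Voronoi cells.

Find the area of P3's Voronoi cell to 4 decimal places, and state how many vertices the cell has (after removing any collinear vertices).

Area of P3's cell: 179.5951 (4 vertices)

1. box [0,85]×[0,25]: [(0, 0) (85, 0) (85, 25) (0, 25)]
2. ⊥bis P3·P0 via (61.635,15.975): [(0, 0) (65.639, 0) (59.373, 25) (0, 25)]  |A|=1562.6494
3. ⊥bis P3·P1 via (32.68,13.88): [(29.8625, 0) (65.639, 0) (59.373, 25) (34.9372, 25)]  |A|=752.6524
4. ⊥bis P3·P2 via (45.785,15.335): [(34.0653, 20.7046) (29.8625, 0) (65.639, 0) (63.8725, 7.0479)]  |A|=463.3451
5. ⊥bis P3·P4 via (23.075,14.97): [(34.0653, 20.7046) (29.8625, 0) (65.639, 0) (63.8725, 7.0479)]  |A|=463.3451
6. ⊥bis P3·P5 via (27.575,11.565): [(34.0653, 20.7046) (29.8625, 0) (65.639, 0) (63.8725, 7.0479)]  |A|=463.3451
7. ⊥bis P3·P6 via (51.38,16.47): [(54.9509, 11.1355) (34.0653, 20.7046) (29.8625, 0) (62.405, 0)]  |A|=417.5103
8. ⊥bis P3·P7 via (43.155,8.94): [(60.3907, 3.0091) (54.9509, 11.1355) (34.0653, 20.7046) (32.4266, 12.6317)]  |A|=179.5951
9. canonical 4-gon: [(60.3907, 3.0091) (54.9509, 11.1355) (34.0653, 20.7046) (32.4266, 12.6317)]
10. shoelace: 179.5951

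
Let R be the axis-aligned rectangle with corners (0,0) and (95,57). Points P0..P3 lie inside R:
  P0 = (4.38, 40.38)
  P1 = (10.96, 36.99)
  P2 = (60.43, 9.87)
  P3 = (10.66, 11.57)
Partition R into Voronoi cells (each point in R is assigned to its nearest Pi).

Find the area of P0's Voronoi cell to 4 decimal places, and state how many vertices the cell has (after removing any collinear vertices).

1. box [0,95]×[0,57]: [(0, 0) (95, 0) (95, 57) (0, 57)]
2. ⊥bis P0·P1 via (7.67,38.685): [(0, 23.7975) (17.1058, 57) (0, 57)]  |A|=283.9783
3. ⊥bis P0·P2 via (32.405,25.125): [(0, 23.7975) (17.1058, 57) (0, 57)]  |A|=283.9783
4. ⊥bis P0·P3 via (7.52,25.975): [(0, 24.3358) (0.3124, 24.4039) (17.1058, 57) (0, 57)]  |A|=283.8942
5. canonical 4-gon: [(0, 24.3358) (0.3124, 24.4039) (17.1058, 57) (0, 57)]
6. shoelace: 283.8942

Area of P0's cell: 283.8942 (4 vertices)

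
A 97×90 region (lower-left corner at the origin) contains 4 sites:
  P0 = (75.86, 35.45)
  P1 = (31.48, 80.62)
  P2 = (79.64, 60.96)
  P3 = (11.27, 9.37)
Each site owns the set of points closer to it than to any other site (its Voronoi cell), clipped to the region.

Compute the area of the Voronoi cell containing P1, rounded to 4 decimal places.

Area of P1's cell: 2397.4155

1. box [0,97]×[0,90]: [(0, 0) (97, 0) (97, 90) (0, 90)]
2. ⊥bis P1·P0 via (53.67,58.035): [(0, 5.3037) (86.204, 90) (0, 90)]  |A|=3650.5817
3. ⊥bis P1·P2 via (55.56,70.79): [(0, 5.3037) (48.1319, 52.5937) (63.402, 90) (0, 90)]  |A|=3224.112
4. ⊥bis P1·P3 via (21.375,44.995): [(0, 51.058) (36.1363, 40.808) (48.1319, 52.5937) (63.402, 90) (0, 90)]  |A|=2397.4155
5. canonical 5-gon: [(0, 51.058) (36.1363, 40.808) (48.1319, 52.5937) (63.402, 90) (0, 90)]
6. shoelace: 2397.4155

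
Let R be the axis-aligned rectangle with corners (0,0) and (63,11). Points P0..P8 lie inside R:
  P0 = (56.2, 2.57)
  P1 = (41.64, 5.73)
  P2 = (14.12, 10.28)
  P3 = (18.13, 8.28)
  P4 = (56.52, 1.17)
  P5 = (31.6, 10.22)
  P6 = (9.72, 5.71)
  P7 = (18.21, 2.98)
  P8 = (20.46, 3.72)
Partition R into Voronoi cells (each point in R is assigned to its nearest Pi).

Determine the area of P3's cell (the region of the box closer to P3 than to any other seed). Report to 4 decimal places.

1. box [0,63]×[0,11]: [(0, 0) (63, 0) (63, 11) (0, 11)]
2. ⊥bis P3·P0 via (37.165,5.425): [(0, 0) (36.3513, 0) (38.0012, 11) (0, 11)]  |A|=408.9387
3. ⊥bis P3·P1 via (29.885,7.005): [(0, 0) (29.1252, 0) (30.3183, 11) (0, 11)]  |A|=326.9394
4. ⊥bis P3·P2 via (16.125,9.28): [(11.4966, 0) (29.1252, 0) (30.3183, 11) (16.9829, 11)]  |A|=170.3025
5. ⊥bis P3·P4 via (37.325,4.725): [(11.4966, 0) (29.1252, 0) (30.3183, 11) (16.9829, 11)]  |A|=170.3025
6. ⊥bis P3·P5 via (24.865,9.25): [(11.4966, 0) (26.1972, 0) (24.613, 11) (16.9829, 11)]  |A|=122.8191
7. ⊥bis P3·P6 via (13.925,6.995): [(14.3279, 5.6767) (16.0626, 0) (26.1972, 0) (24.613, 11) (16.9829, 11)]  |A|=109.8591
8. ⊥bis P3·P7 via (18.17,5.63): [(14.3279, 5.6767) (14.3597, 5.5725) (25.3707, 5.7387) (24.613, 11) (16.9829, 11)]  |A|=49.9585
9. ⊥bis P3·P8 via (19.295,6): [(14.3279, 5.6767) (14.3597, 5.5725) (18.5831, 5.6362) (24.9192, 8.8738) (24.613, 11) (16.9829, 11)]  |A|=39.2955
10. canonical 6-gon: [(14.3279, 5.6767) (14.3597, 5.5725) (18.5831, 5.6362) (24.9192, 8.8738) (24.613, 11) (16.9829, 11)]
11. shoelace: 39.2955

Area of P3's cell: 39.2955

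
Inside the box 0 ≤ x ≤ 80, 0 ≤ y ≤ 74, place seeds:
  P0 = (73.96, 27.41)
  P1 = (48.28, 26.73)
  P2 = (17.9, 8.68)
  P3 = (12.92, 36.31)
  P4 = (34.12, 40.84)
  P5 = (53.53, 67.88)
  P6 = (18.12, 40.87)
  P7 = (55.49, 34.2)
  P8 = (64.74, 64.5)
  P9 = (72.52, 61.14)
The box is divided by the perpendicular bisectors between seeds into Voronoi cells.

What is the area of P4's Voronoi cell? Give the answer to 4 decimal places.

1. box [0,80]×[0,74]: [(0, 0) (80, 0) (80, 74) (0, 74)]
2. ⊥bis P4·P0 via (54.04,34.125): [(0, 0) (42.5365, 0) (67.4818, 74) (0, 74)]  |A|=4070.6777
3. ⊥bis P4·P1 via (41.2,33.785): [(0, 0) (7.5343, 0) (60.4311, 53.0843) (67.4818, 74) (0, 74)]  |A|=3141.6436
4. ⊥bis P4·P2 via (26.01,24.76): [(0, 37.8782) (30.1342, 22.68) (60.4311, 53.0843) (67.4818, 74) (0, 74)]  |A|=2485.4903
5. ⊥bis P4·P3 via (23.52,38.575): [(26.5278, 24.4989) (30.1342, 22.68) (60.4311, 53.0843) (67.4818, 74) (15.9504, 74)]  |A|=1611.5932
6. ⊥bis P4·P5 via (43.825,54.36): [(26.5278, 24.4989) (30.1342, 22.68) (54.2473, 46.8786) (16.4646, 74) (15.9504, 74)]  |A|=876.9714
7. ⊥bis P4·P6 via (26.12,40.855): [(26.0931, 26.5329) (26.5278, 24.4989) (30.1342, 22.68) (54.2473, 46.8786) (26.1691, 67.0339)]  |A|=667.983
8. ⊥bis P4·P7 via (44.805,37.52): [(26.0931, 26.5329) (26.5278, 24.4989) (30.1342, 22.68) (44.7521, 37.3497) (48.9045, 50.7138) (26.1691, 67.0339)]  |A|=624.3191
9. ⊥bis P4·P8 via (49.43,52.67): [(26.0931, 26.5329) (26.5278, 24.4989) (30.1342, 22.68) (44.7521, 37.3497) (48.9045, 50.7138) (26.1691, 67.0339)]  |A|=624.3191
10. ⊥bis P4·P9 via (53.32,50.99): [(26.0931, 26.5329) (26.5278, 24.4989) (30.1342, 22.68) (44.7521, 37.3497) (48.9045, 50.7138) (26.1691, 67.0339)]  |A|=624.3191
11. canonical 6-gon: [(26.0931, 26.5329) (26.5278, 24.4989) (30.1342, 22.68) (44.7521, 37.3497) (48.9045, 50.7138) (26.1691, 67.0339)]
12. shoelace: 624.3191

Area of P4's cell: 624.3191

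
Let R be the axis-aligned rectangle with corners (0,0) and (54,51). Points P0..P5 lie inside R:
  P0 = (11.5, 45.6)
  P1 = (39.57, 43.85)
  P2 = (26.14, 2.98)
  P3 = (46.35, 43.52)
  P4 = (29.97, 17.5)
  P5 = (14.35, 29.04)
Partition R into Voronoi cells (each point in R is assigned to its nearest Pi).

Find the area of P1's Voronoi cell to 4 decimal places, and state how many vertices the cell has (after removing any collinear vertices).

1. box [0,54]×[0,51]: [(0, 0) (54, 0) (54, 51) (0, 51)]
2. ⊥bis P1·P0 via (25.535,44.725): [(22.7467, 0) (54, 0) (54, 51) (25.9262, 51)]  |A|=1512.8419
3. ⊥bis P1·P2 via (32.855,23.415): [(24.3801, 26.1999) (54, 16.4667) (54, 51) (25.9262, 51)]  |A|=859.5537
4. ⊥bis P1·P3 via (42.96,43.685): [(24.3801, 26.1999) (41.8299, 20.4658) (43.316, 51) (25.9262, 51)]  |A|=486.3033
5. ⊥bis P1·P4 via (34.77,30.675): [(24.8836, 34.2769) (42.1951, 27.9698) (43.316, 51) (25.9262, 51)]  |A|=348.2842
6. ⊥bis P1·P5 via (26.96,36.445): [(25.2051, 39.4334) (29.1449, 32.7244) (42.1951, 27.9698) (43.316, 51) (25.9262, 51)]  |A|=337.048
7. canonical 5-gon: [(25.2051, 39.4334) (29.1449, 32.7244) (42.1951, 27.9698) (43.316, 51) (25.9262, 51)]
8. shoelace: 337.048

Area of P1's cell: 337.0480 (5 vertices)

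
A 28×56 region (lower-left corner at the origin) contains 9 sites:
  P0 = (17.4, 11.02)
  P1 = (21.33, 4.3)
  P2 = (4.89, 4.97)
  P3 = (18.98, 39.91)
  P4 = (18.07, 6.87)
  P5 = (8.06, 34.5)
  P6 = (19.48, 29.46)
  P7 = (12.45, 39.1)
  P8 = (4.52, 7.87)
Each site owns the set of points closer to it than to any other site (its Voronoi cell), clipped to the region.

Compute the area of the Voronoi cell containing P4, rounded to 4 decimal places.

1. box [0,28]×[0,56]: [(0, 0) (28, 0) (28, 56) (0, 56)]
2. ⊥bis P4·P0 via (17.735,8.945): [(0, 6.0818) (0, 0) (28, 0) (28, 10.6022)]  |A|=233.576
3. ⊥bis P4·P1 via (19.7,5.585): [(23.0217, 9.7985) (0, 6.0818) (0, 0) (15.2971, 0)]  |A|=144.9506
4. ⊥bis P4·P2 via (11.48,5.92): [(23.0217, 9.7985) (11.1961, 7.8893) (12.3334, 0) (15.2971, 0)]  |A|=62.2535
5. ⊥bis P4·P3 via (18.525,23.39): [(23.0217, 9.7985) (11.1961, 7.8893) (12.3334, 0) (15.2971, 0)]  |A|=62.2535
6. ⊥bis P4·P5 via (13.065,20.685): [(23.0217, 9.7985) (11.1961, 7.8893) (12.3334, 0) (15.2971, 0)]  |A|=62.2535
7. ⊥bis P4·P6 via (18.775,18.165): [(23.0217, 9.7985) (11.1961, 7.8893) (12.3334, 0) (15.2971, 0)]  |A|=62.2535
8. ⊥bis P4·P7 via (15.26,22.985): [(23.0217, 9.7985) (11.1961, 7.8893) (12.3334, 0) (15.2971, 0)]  |A|=62.2535
9. ⊥bis P4·P8 via (11.295,7.37): [(23.0217, 9.7985) (11.335, 7.9117) (11.2869, 7.2598) (12.3334, 0) (15.2971, 0)]  |A|=62.2088
10. canonical 5-gon: [(23.0217, 9.7985) (11.335, 7.9117) (11.2869, 7.2598) (12.3334, 0) (15.2971, 0)]
11. shoelace: 62.2088

Area of P4's cell: 62.2088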